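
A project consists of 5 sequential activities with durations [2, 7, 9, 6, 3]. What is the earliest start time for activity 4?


Activity 4 starts after activities 1 through 3 complete.
Predecessor durations: [2, 7, 9]
ES = 2 + 7 + 9 = 18

18


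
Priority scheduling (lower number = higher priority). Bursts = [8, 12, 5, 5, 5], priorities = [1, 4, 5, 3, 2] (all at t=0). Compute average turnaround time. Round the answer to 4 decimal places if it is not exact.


Sort by priority (ascending = highest first):
Order: [(1, 8), (2, 5), (3, 5), (4, 12), (5, 5)]
Completion times:
  Priority 1, burst=8, C=8
  Priority 2, burst=5, C=13
  Priority 3, burst=5, C=18
  Priority 4, burst=12, C=30
  Priority 5, burst=5, C=35
Average turnaround = 104/5 = 20.8

20.8


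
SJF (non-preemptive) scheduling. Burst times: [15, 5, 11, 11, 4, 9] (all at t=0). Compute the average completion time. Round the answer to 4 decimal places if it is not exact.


SJF order (ascending): [4, 5, 9, 11, 11, 15]
Completion times:
  Job 1: burst=4, C=4
  Job 2: burst=5, C=9
  Job 3: burst=9, C=18
  Job 4: burst=11, C=29
  Job 5: burst=11, C=40
  Job 6: burst=15, C=55
Average completion = 155/6 = 25.8333

25.8333


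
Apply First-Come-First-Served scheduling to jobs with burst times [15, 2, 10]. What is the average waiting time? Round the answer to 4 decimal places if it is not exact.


FCFS order (as given): [15, 2, 10]
Waiting times:
  Job 1: wait = 0
  Job 2: wait = 15
  Job 3: wait = 17
Sum of waiting times = 32
Average waiting time = 32/3 = 10.6667

10.6667


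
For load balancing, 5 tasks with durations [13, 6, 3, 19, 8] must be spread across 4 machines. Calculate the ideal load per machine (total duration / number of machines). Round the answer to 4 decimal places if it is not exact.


Total processing time = 13 + 6 + 3 + 19 + 8 = 49
Number of machines = 4
Ideal balanced load = 49 / 4 = 12.25

12.25


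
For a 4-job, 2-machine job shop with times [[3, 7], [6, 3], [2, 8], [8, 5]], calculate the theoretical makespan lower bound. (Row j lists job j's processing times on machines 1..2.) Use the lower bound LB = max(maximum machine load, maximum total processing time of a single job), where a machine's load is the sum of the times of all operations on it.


Machine loads:
  Machine 1: 3 + 6 + 2 + 8 = 19
  Machine 2: 7 + 3 + 8 + 5 = 23
Max machine load = 23
Job totals:
  Job 1: 10
  Job 2: 9
  Job 3: 10
  Job 4: 13
Max job total = 13
Lower bound = max(23, 13) = 23

23


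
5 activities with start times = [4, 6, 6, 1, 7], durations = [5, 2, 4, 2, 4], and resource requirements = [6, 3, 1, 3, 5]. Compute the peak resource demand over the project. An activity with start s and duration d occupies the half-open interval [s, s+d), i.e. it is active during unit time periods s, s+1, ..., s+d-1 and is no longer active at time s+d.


Each activity i is active on [start_i, start_i + duration_i).
Compute total resource usage per time slot:
  t=0: active resources = [], total = 0
  t=1: active resources = [3], total = 3
  t=2: active resources = [3], total = 3
  t=3: active resources = [], total = 0
  t=4: active resources = [6], total = 6
  t=5: active resources = [6], total = 6
  t=6: active resources = [6, 3, 1], total = 10
  t=7: active resources = [6, 3, 1, 5], total = 15
  t=8: active resources = [6, 1, 5], total = 12
  t=9: active resources = [1, 5], total = 6
  t=10: active resources = [5], total = 5
Peak resource demand = 15

15


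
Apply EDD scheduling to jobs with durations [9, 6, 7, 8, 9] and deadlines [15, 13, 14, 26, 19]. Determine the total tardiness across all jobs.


Sort by due date (EDD order): [(6, 13), (7, 14), (9, 15), (9, 19), (8, 26)]
Compute completion times and tardiness:
  Job 1: p=6, d=13, C=6, tardiness=max(0,6-13)=0
  Job 2: p=7, d=14, C=13, tardiness=max(0,13-14)=0
  Job 3: p=9, d=15, C=22, tardiness=max(0,22-15)=7
  Job 4: p=9, d=19, C=31, tardiness=max(0,31-19)=12
  Job 5: p=8, d=26, C=39, tardiness=max(0,39-26)=13
Total tardiness = 32

32


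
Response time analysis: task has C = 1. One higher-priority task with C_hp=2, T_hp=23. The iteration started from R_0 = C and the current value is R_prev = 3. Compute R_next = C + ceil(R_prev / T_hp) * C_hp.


R_next = C + ceil(R_prev / T_hp) * C_hp
ceil(3 / 23) = ceil(0.1304) = 1
Interference = 1 * 2 = 2
R_next = 1 + 2 = 3
R_next = R_prev, so the iteration has converged (response time = 3).

3


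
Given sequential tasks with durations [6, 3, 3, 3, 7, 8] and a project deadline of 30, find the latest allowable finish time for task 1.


LF(activity 1) = deadline - sum of successor durations
Successors: activities 2 through 6 with durations [3, 3, 3, 7, 8]
Sum of successor durations = 24
LF = 30 - 24 = 6

6


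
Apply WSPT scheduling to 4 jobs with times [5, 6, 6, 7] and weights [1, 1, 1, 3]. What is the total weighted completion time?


Compute p/w ratios and sort ascending (WSPT): [(7, 3), (5, 1), (6, 1), (6, 1)]
Compute weighted completion times:
  Job (p=7,w=3): C=7, w*C=3*7=21
  Job (p=5,w=1): C=12, w*C=1*12=12
  Job (p=6,w=1): C=18, w*C=1*18=18
  Job (p=6,w=1): C=24, w*C=1*24=24
Total weighted completion time = 75

75


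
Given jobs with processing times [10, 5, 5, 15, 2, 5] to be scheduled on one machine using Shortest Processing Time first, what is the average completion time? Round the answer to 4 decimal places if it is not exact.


Sort jobs by processing time (SPT order): [2, 5, 5, 5, 10, 15]
Compute completion times sequentially:
  Job 1: processing = 2, completes at 2
  Job 2: processing = 5, completes at 7
  Job 3: processing = 5, completes at 12
  Job 4: processing = 5, completes at 17
  Job 5: processing = 10, completes at 27
  Job 6: processing = 15, completes at 42
Sum of completion times = 107
Average completion time = 107/6 = 17.8333

17.8333


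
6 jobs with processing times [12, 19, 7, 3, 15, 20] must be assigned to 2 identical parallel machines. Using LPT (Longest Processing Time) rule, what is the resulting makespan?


Sort jobs in decreasing order (LPT): [20, 19, 15, 12, 7, 3]
Assign each job to the least loaded machine:
  Machine 1: jobs [20, 12, 7], load = 39
  Machine 2: jobs [19, 15, 3], load = 37
Makespan = max load = 39

39


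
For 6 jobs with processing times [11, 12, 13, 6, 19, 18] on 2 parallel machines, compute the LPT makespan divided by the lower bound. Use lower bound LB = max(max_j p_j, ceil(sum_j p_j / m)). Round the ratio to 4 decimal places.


LPT order: [19, 18, 13, 12, 11, 6]
Machine loads after assignment: [42, 37]
LPT makespan = 42
Lower bound = max(max_job, ceil(total/2)) = max(19, 40) = 40
Ratio = 42 / 40 = 1.05

1.05


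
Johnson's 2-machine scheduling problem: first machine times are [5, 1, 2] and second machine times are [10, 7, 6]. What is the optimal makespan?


Apply Johnson's rule:
  Group 1 (a <= b): [(2, 1, 7), (3, 2, 6), (1, 5, 10)]
  Group 2 (a > b): []
Optimal job order: [2, 3, 1]
Schedule:
  Job 2: M1 done at 1, M2 done at 8
  Job 3: M1 done at 3, M2 done at 14
  Job 1: M1 done at 8, M2 done at 24
Makespan = 24

24


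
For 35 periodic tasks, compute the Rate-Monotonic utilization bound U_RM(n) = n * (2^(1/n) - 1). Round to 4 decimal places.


Compute 2^(1/35) = 1.0200016094
Subtract 1: 1.0200016094 - 1 = 0.0200016094
Multiply by n: 35 * 0.0200016094 = 0.7000563290
Round to 4 dp: 0.7001

0.7001


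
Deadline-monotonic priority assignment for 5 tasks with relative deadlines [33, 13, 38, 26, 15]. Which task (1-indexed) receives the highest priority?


Sort tasks by relative deadline (ascending):
  Task 2: deadline = 13
  Task 5: deadline = 15
  Task 4: deadline = 26
  Task 1: deadline = 33
  Task 3: deadline = 38
Priority order (highest first): [2, 5, 4, 1, 3]
Highest priority task = 2

2


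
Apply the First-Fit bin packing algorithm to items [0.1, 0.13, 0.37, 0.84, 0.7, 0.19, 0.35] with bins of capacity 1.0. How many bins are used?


Place items sequentially using First-Fit:
  Item 0.1 -> new Bin 1
  Item 0.13 -> Bin 1 (now 0.23)
  Item 0.37 -> Bin 1 (now 0.6)
  Item 0.84 -> new Bin 2
  Item 0.7 -> new Bin 3
  Item 0.19 -> Bin 1 (now 0.79)
  Item 0.35 -> new Bin 4
Total bins used = 4

4


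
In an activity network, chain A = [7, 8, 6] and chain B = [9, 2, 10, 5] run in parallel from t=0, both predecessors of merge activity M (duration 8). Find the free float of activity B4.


ES(B4) = sum of predecessors on chain B = 21
EF(B4) = ES + duration = 21 + 5 = 26
Successor of B4 is M. ES(M) = max(sum(A), sum(B)) = max(21, 26) = 26
Free float = ES(successor) - EF(current) = 26 - 26 = 0

0


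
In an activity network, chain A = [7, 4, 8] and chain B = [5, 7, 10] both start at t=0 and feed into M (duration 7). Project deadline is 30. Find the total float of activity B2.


Forward pass: ES(B2) = sum of predecessors on chain B = 5
EF = ES + duration = 5 + 7 = 12
Backward pass: LF(M) = deadline = 30; LS(M) = 30 - 7 = 23
LF(B2) = LS(M) - sum(successors on chain B) = 23 - 10 = 13
LS = LF - duration = 13 - 7 = 6
Total float = LS - ES = 6 - 5 = 1

1


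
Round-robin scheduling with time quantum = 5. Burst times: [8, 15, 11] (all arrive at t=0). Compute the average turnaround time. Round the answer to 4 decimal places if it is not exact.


Time quantum = 5
Execution trace:
  J1 runs 5 units, time = 5
  J2 runs 5 units, time = 10
  J3 runs 5 units, time = 15
  J1 runs 3 units, time = 18
  J2 runs 5 units, time = 23
  J3 runs 5 units, time = 28
  J2 runs 5 units, time = 33
  J3 runs 1 units, time = 34
Finish times: [18, 33, 34]
Average turnaround = 85/3 = 28.3333

28.3333


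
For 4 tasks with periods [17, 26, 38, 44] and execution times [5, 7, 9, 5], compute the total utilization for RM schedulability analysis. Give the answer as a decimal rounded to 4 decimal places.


Compute individual utilizations (exact fractions):
  Task 1: C/T = 5/17 (approx. 0.2941)
  Task 2: C/T = 7/26 (approx. 0.2692)
  Task 3: C/T = 9/38 (approx. 0.2368)
  Task 4: C/T = 5/44 (approx. 0.1136)
Total utilization U = 5/17 + 7/26 + 9/38 + 5/44 = 168835/184756
Rounded to 4 decimal places: U = 0.9138
RM (Liu & Layland) bound for 4 tasks = 0.756828; compare with U = 168835/184756 (approx. 0.913827)
bound < U <= 1, so the RM sufficient condition is not met (inconclusive; an exact test such as response-time analysis is needed).

0.9138


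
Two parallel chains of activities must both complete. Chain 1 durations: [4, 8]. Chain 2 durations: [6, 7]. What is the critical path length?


Path A total = 4 + 8 = 12
Path B total = 6 + 7 = 13
Critical path = longest path = max(12, 13) = 13

13


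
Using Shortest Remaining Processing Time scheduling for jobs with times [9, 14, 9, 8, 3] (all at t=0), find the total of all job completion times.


Since all jobs arrive at t=0, SRPT equals SPT ordering.
SPT order: [3, 8, 9, 9, 14]
Completion times:
  Job 1: p=3, C=3
  Job 2: p=8, C=11
  Job 3: p=9, C=20
  Job 4: p=9, C=29
  Job 5: p=14, C=43
Total completion time = 3 + 11 + 20 + 29 + 43 = 106

106


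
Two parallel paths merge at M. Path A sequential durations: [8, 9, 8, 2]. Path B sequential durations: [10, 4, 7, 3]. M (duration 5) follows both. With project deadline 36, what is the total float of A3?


Forward pass: ES(A3) = sum of predecessors on chain A = 17
EF = ES + duration = 17 + 8 = 25
Backward pass: LF(M) = deadline = 36; LS(M) = 36 - 5 = 31
LF(A3) = LS(M) - sum(successors on chain A) = 31 - 2 = 29
LS = LF - duration = 29 - 8 = 21
Total float = LS - ES = 21 - 17 = 4

4


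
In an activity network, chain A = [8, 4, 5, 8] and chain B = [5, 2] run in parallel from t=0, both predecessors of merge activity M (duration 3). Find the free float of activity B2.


ES(B2) = sum of predecessors on chain B = 5
EF(B2) = ES + duration = 5 + 2 = 7
Successor of B2 is M. ES(M) = max(sum(A), sum(B)) = max(25, 7) = 25
Free float = ES(successor) - EF(current) = 25 - 7 = 18

18


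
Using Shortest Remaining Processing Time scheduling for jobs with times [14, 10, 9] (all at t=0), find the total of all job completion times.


Since all jobs arrive at t=0, SRPT equals SPT ordering.
SPT order: [9, 10, 14]
Completion times:
  Job 1: p=9, C=9
  Job 2: p=10, C=19
  Job 3: p=14, C=33
Total completion time = 9 + 19 + 33 = 61

61


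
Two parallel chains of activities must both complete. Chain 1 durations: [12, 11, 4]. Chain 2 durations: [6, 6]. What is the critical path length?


Path A total = 12 + 11 + 4 = 27
Path B total = 6 + 6 = 12
Critical path = longest path = max(27, 12) = 27

27


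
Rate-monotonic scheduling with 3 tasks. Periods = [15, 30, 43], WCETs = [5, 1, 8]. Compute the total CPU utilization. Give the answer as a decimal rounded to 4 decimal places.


Compute individual utilizations (exact fractions):
  Task 1: C/T = 5/15 = 1/3 (approx. 0.3333)
  Task 2: C/T = 1/30 (approx. 0.0333)
  Task 3: C/T = 8/43 (approx. 0.186)
Total utilization U = 1/3 + 1/30 + 8/43 = 713/1290
Rounded to 4 decimal places: U = 0.5527
RM (Liu & Layland) bound for 3 tasks = 0.779763; compare with U = 713/1290 (approx. 0.552713)
U <= bound, so schedulable by RM sufficient condition.

0.5527


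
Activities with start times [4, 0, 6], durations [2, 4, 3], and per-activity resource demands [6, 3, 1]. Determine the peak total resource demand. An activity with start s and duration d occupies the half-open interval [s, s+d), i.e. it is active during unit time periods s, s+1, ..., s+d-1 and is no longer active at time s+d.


Each activity i is active on [start_i, start_i + duration_i).
Compute total resource usage per time slot:
  t=0: active resources = [3], total = 3
  t=1: active resources = [3], total = 3
  t=2: active resources = [3], total = 3
  t=3: active resources = [3], total = 3
  t=4: active resources = [6], total = 6
  t=5: active resources = [6], total = 6
  t=6: active resources = [1], total = 1
  t=7: active resources = [1], total = 1
  t=8: active resources = [1], total = 1
Peak resource demand = 6

6


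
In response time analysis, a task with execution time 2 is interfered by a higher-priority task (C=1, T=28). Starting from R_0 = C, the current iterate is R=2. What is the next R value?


R_next = C + ceil(R_prev / T_hp) * C_hp
ceil(2 / 28) = ceil(0.0714) = 1
Interference = 1 * 1 = 1
R_next = 2 + 1 = 3

3


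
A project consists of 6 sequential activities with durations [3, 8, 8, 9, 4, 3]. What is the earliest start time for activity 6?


Activity 6 starts after activities 1 through 5 complete.
Predecessor durations: [3, 8, 8, 9, 4]
ES = 3 + 8 + 8 + 9 + 4 = 32

32


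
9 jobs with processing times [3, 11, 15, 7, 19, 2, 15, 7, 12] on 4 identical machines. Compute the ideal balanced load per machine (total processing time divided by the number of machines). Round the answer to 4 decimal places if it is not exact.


Total processing time = 3 + 11 + 15 + 7 + 19 + 2 + 15 + 7 + 12 = 91
Number of machines = 4
Ideal balanced load = 91 / 4 = 22.75

22.75


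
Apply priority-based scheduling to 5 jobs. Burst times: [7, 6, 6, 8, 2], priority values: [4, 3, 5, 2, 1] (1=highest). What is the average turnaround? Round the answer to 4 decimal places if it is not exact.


Sort by priority (ascending = highest first):
Order: [(1, 2), (2, 8), (3, 6), (4, 7), (5, 6)]
Completion times:
  Priority 1, burst=2, C=2
  Priority 2, burst=8, C=10
  Priority 3, burst=6, C=16
  Priority 4, burst=7, C=23
  Priority 5, burst=6, C=29
Average turnaround = 80/5 = 16.0

16.0


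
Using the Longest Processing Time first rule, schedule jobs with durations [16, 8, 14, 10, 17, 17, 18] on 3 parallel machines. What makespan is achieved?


Sort jobs in decreasing order (LPT): [18, 17, 17, 16, 14, 10, 8]
Assign each job to the least loaded machine:
  Machine 1: jobs [18, 10, 8], load = 36
  Machine 2: jobs [17, 16], load = 33
  Machine 3: jobs [17, 14], load = 31
Makespan = max load = 36

36


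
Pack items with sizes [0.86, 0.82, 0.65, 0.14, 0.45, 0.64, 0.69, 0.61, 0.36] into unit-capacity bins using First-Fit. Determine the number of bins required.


Place items sequentially using First-Fit:
  Item 0.86 -> new Bin 1
  Item 0.82 -> new Bin 2
  Item 0.65 -> new Bin 3
  Item 0.14 -> Bin 1 (now 1.0)
  Item 0.45 -> new Bin 4
  Item 0.64 -> new Bin 5
  Item 0.69 -> new Bin 6
  Item 0.61 -> new Bin 7
  Item 0.36 -> Bin 4 (now 0.81)
Total bins used = 7

7


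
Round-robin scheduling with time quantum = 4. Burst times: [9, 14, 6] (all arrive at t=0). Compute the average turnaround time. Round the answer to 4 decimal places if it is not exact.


Time quantum = 4
Execution trace:
  J1 runs 4 units, time = 4
  J2 runs 4 units, time = 8
  J3 runs 4 units, time = 12
  J1 runs 4 units, time = 16
  J2 runs 4 units, time = 20
  J3 runs 2 units, time = 22
  J1 runs 1 units, time = 23
  J2 runs 4 units, time = 27
  J2 runs 2 units, time = 29
Finish times: [23, 29, 22]
Average turnaround = 74/3 = 24.6667

24.6667


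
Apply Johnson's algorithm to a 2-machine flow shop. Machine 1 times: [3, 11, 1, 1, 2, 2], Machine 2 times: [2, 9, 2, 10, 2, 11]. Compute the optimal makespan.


Apply Johnson's rule:
  Group 1 (a <= b): [(3, 1, 2), (4, 1, 10), (5, 2, 2), (6, 2, 11)]
  Group 2 (a > b): [(2, 11, 9), (1, 3, 2)]
Optimal job order: [3, 4, 5, 6, 2, 1]
Schedule:
  Job 3: M1 done at 1, M2 done at 3
  Job 4: M1 done at 2, M2 done at 13
  Job 5: M1 done at 4, M2 done at 15
  Job 6: M1 done at 6, M2 done at 26
  Job 2: M1 done at 17, M2 done at 35
  Job 1: M1 done at 20, M2 done at 37
Makespan = 37

37


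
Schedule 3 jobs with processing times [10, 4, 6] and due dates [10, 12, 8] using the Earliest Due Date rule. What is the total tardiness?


Sort by due date (EDD order): [(6, 8), (10, 10), (4, 12)]
Compute completion times and tardiness:
  Job 1: p=6, d=8, C=6, tardiness=max(0,6-8)=0
  Job 2: p=10, d=10, C=16, tardiness=max(0,16-10)=6
  Job 3: p=4, d=12, C=20, tardiness=max(0,20-12)=8
Total tardiness = 14

14


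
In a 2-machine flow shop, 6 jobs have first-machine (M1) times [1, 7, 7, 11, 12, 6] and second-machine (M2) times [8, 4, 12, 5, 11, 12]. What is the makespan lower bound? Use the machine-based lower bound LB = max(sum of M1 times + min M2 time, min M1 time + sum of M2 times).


LB1 = sum(M1 times) + min(M2 times) = 44 + 4 = 48
LB2 = min(M1 times) + sum(M2 times) = 1 + 52 = 53
Lower bound = max(LB1, LB2) = max(48, 53) = 53

53


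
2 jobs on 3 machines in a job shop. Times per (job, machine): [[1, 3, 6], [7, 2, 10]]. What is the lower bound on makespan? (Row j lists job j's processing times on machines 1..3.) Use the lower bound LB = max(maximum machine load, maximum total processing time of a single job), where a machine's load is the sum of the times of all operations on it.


Machine loads:
  Machine 1: 1 + 7 = 8
  Machine 2: 3 + 2 = 5
  Machine 3: 6 + 10 = 16
Max machine load = 16
Job totals:
  Job 1: 10
  Job 2: 19
Max job total = 19
Lower bound = max(16, 19) = 19

19


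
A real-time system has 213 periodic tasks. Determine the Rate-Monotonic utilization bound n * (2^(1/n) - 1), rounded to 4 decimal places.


Compute 2^(1/213) = 1.0032595128
Subtract 1: 1.0032595128 - 1 = 0.0032595128
Multiply by n: 213 * 0.0032595128 = 0.6942762264
Round to 4 dp: 0.6943

0.6943


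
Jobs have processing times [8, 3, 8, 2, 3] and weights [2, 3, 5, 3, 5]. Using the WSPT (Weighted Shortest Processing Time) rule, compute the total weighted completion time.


Compute p/w ratios and sort ascending (WSPT): [(3, 5), (2, 3), (3, 3), (8, 5), (8, 2)]
Compute weighted completion times:
  Job (p=3,w=5): C=3, w*C=5*3=15
  Job (p=2,w=3): C=5, w*C=3*5=15
  Job (p=3,w=3): C=8, w*C=3*8=24
  Job (p=8,w=5): C=16, w*C=5*16=80
  Job (p=8,w=2): C=24, w*C=2*24=48
Total weighted completion time = 182

182


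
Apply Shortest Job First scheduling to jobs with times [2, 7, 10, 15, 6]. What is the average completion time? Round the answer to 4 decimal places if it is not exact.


SJF order (ascending): [2, 6, 7, 10, 15]
Completion times:
  Job 1: burst=2, C=2
  Job 2: burst=6, C=8
  Job 3: burst=7, C=15
  Job 4: burst=10, C=25
  Job 5: burst=15, C=40
Average completion = 90/5 = 18.0

18.0


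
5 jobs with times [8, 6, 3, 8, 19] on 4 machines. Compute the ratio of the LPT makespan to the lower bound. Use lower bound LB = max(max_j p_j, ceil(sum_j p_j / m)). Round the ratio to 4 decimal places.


LPT order: [19, 8, 8, 6, 3]
Machine loads after assignment: [19, 8, 8, 9]
LPT makespan = 19
Lower bound = max(max_job, ceil(total/4)) = max(19, 11) = 19
Ratio = 19 / 19 = 1.0

1.0


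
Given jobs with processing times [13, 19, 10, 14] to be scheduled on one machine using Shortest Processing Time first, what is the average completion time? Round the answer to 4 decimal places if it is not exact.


Sort jobs by processing time (SPT order): [10, 13, 14, 19]
Compute completion times sequentially:
  Job 1: processing = 10, completes at 10
  Job 2: processing = 13, completes at 23
  Job 3: processing = 14, completes at 37
  Job 4: processing = 19, completes at 56
Sum of completion times = 126
Average completion time = 126/4 = 31.5

31.5


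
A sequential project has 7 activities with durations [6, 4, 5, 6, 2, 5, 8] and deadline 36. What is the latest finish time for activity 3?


LF(activity 3) = deadline - sum of successor durations
Successors: activities 4 through 7 with durations [6, 2, 5, 8]
Sum of successor durations = 21
LF = 36 - 21 = 15

15


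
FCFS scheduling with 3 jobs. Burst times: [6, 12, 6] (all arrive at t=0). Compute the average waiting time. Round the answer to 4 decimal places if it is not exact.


FCFS order (as given): [6, 12, 6]
Waiting times:
  Job 1: wait = 0
  Job 2: wait = 6
  Job 3: wait = 18
Sum of waiting times = 24
Average waiting time = 24/3 = 8.0

8.0


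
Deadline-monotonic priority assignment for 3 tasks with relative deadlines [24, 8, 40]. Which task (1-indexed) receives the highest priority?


Sort tasks by relative deadline (ascending):
  Task 2: deadline = 8
  Task 1: deadline = 24
  Task 3: deadline = 40
Priority order (highest first): [2, 1, 3]
Highest priority task = 2

2


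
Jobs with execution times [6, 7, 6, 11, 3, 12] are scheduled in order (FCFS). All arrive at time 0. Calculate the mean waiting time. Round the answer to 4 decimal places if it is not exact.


FCFS order (as given): [6, 7, 6, 11, 3, 12]
Waiting times:
  Job 1: wait = 0
  Job 2: wait = 6
  Job 3: wait = 13
  Job 4: wait = 19
  Job 5: wait = 30
  Job 6: wait = 33
Sum of waiting times = 101
Average waiting time = 101/6 = 16.8333

16.8333


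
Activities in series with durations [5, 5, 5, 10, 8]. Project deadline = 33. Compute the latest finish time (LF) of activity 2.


LF(activity 2) = deadline - sum of successor durations
Successors: activities 3 through 5 with durations [5, 10, 8]
Sum of successor durations = 23
LF = 33 - 23 = 10

10


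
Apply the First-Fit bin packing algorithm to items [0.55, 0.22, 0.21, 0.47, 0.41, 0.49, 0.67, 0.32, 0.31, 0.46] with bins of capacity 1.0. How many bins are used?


Place items sequentially using First-Fit:
  Item 0.55 -> new Bin 1
  Item 0.22 -> Bin 1 (now 0.77)
  Item 0.21 -> Bin 1 (now 0.98)
  Item 0.47 -> new Bin 2
  Item 0.41 -> Bin 2 (now 0.88)
  Item 0.49 -> new Bin 3
  Item 0.67 -> new Bin 4
  Item 0.32 -> Bin 3 (now 0.81)
  Item 0.31 -> Bin 4 (now 0.98)
  Item 0.46 -> new Bin 5
Total bins used = 5

5


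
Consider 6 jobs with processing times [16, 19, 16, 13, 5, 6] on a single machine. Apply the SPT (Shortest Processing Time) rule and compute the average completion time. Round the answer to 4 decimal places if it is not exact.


Sort jobs by processing time (SPT order): [5, 6, 13, 16, 16, 19]
Compute completion times sequentially:
  Job 1: processing = 5, completes at 5
  Job 2: processing = 6, completes at 11
  Job 3: processing = 13, completes at 24
  Job 4: processing = 16, completes at 40
  Job 5: processing = 16, completes at 56
  Job 6: processing = 19, completes at 75
Sum of completion times = 211
Average completion time = 211/6 = 35.1667

35.1667


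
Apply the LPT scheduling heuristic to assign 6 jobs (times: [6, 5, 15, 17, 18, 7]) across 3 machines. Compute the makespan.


Sort jobs in decreasing order (LPT): [18, 17, 15, 7, 6, 5]
Assign each job to the least loaded machine:
  Machine 1: jobs [18, 5], load = 23
  Machine 2: jobs [17, 6], load = 23
  Machine 3: jobs [15, 7], load = 22
Makespan = max load = 23

23


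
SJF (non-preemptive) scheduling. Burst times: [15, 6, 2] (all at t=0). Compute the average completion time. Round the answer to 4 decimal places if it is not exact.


SJF order (ascending): [2, 6, 15]
Completion times:
  Job 1: burst=2, C=2
  Job 2: burst=6, C=8
  Job 3: burst=15, C=23
Average completion = 33/3 = 11.0

11.0


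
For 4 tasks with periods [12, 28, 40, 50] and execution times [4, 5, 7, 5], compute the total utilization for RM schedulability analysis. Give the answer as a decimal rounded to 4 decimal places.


Compute individual utilizations (exact fractions):
  Task 1: C/T = 4/12 = 1/3 (approx. 0.3333)
  Task 2: C/T = 5/28 (approx. 0.1786)
  Task 3: C/T = 7/40 (approx. 0.175)
  Task 4: C/T = 5/50 = 1/10 (approx. 0.1)
Total utilization U = 1/3 + 5/28 + 7/40 + 1/10 = 661/840
Rounded to 4 decimal places: U = 0.7869
RM (Liu & Layland) bound for 4 tasks = 0.756828; compare with U = 661/840 (approx. 0.786905)
bound < U <= 1, so the RM sufficient condition is not met (inconclusive; an exact test such as response-time analysis is needed).

0.7869


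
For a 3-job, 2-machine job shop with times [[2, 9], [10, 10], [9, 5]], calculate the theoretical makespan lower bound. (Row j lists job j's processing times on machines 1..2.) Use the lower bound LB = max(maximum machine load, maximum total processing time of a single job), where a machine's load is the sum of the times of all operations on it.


Machine loads:
  Machine 1: 2 + 10 + 9 = 21
  Machine 2: 9 + 10 + 5 = 24
Max machine load = 24
Job totals:
  Job 1: 11
  Job 2: 20
  Job 3: 14
Max job total = 20
Lower bound = max(24, 20) = 24

24


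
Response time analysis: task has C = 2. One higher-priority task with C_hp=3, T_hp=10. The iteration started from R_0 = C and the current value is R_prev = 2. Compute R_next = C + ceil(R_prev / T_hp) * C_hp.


R_next = C + ceil(R_prev / T_hp) * C_hp
ceil(2 / 10) = ceil(0.2) = 1
Interference = 1 * 3 = 3
R_next = 2 + 3 = 5

5


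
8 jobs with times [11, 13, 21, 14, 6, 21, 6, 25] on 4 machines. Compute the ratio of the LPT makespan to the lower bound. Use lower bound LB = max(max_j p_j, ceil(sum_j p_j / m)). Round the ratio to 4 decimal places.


LPT order: [25, 21, 21, 14, 13, 11, 6, 6]
Machine loads after assignment: [31, 32, 27, 27]
LPT makespan = 32
Lower bound = max(max_job, ceil(total/4)) = max(25, 30) = 30
Ratio = 32 / 30 = 1.0667

1.0667


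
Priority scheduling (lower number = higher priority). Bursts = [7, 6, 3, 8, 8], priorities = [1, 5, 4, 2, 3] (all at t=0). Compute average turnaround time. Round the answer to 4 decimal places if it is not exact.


Sort by priority (ascending = highest first):
Order: [(1, 7), (2, 8), (3, 8), (4, 3), (5, 6)]
Completion times:
  Priority 1, burst=7, C=7
  Priority 2, burst=8, C=15
  Priority 3, burst=8, C=23
  Priority 4, burst=3, C=26
  Priority 5, burst=6, C=32
Average turnaround = 103/5 = 20.6

20.6


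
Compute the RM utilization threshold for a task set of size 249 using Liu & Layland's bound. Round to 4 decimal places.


Compute 2^(1/249) = 1.0027876018
Subtract 1: 1.0027876018 - 1 = 0.0027876018
Multiply by n: 249 * 0.0027876018 = 0.6941128482
Round to 4 dp: 0.6941

0.6941


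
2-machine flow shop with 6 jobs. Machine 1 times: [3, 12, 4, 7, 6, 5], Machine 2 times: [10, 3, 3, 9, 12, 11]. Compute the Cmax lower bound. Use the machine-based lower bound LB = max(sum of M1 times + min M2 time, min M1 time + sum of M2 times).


LB1 = sum(M1 times) + min(M2 times) = 37 + 3 = 40
LB2 = min(M1 times) + sum(M2 times) = 3 + 48 = 51
Lower bound = max(LB1, LB2) = max(40, 51) = 51

51


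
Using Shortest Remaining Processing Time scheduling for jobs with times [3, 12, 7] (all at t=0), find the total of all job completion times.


Since all jobs arrive at t=0, SRPT equals SPT ordering.
SPT order: [3, 7, 12]
Completion times:
  Job 1: p=3, C=3
  Job 2: p=7, C=10
  Job 3: p=12, C=22
Total completion time = 3 + 10 + 22 = 35

35


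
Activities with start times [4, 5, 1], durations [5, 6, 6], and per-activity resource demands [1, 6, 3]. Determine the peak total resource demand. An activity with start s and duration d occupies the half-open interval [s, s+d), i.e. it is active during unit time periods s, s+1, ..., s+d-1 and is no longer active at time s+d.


Each activity i is active on [start_i, start_i + duration_i).
Compute total resource usage per time slot:
  t=0: active resources = [], total = 0
  t=1: active resources = [3], total = 3
  t=2: active resources = [3], total = 3
  t=3: active resources = [3], total = 3
  t=4: active resources = [1, 3], total = 4
  t=5: active resources = [1, 6, 3], total = 10
  t=6: active resources = [1, 6, 3], total = 10
  t=7: active resources = [1, 6], total = 7
  t=8: active resources = [1, 6], total = 7
  t=9: active resources = [6], total = 6
  t=10: active resources = [6], total = 6
Peak resource demand = 10

10


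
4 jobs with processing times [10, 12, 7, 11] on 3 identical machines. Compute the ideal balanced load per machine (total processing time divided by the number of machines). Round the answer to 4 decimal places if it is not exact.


Total processing time = 10 + 12 + 7 + 11 = 40
Number of machines = 3
Ideal balanced load = 40 / 3 = 13.3333

13.3333


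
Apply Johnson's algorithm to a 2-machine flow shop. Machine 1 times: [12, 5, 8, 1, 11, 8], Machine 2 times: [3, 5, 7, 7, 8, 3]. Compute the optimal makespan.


Apply Johnson's rule:
  Group 1 (a <= b): [(4, 1, 7), (2, 5, 5)]
  Group 2 (a > b): [(5, 11, 8), (3, 8, 7), (1, 12, 3), (6, 8, 3)]
Optimal job order: [4, 2, 5, 3, 1, 6]
Schedule:
  Job 4: M1 done at 1, M2 done at 8
  Job 2: M1 done at 6, M2 done at 13
  Job 5: M1 done at 17, M2 done at 25
  Job 3: M1 done at 25, M2 done at 32
  Job 1: M1 done at 37, M2 done at 40
  Job 6: M1 done at 45, M2 done at 48
Makespan = 48

48


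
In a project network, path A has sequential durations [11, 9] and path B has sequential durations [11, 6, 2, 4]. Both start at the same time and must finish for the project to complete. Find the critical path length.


Path A total = 11 + 9 = 20
Path B total = 11 + 6 + 2 + 4 = 23
Critical path = longest path = max(20, 23) = 23

23


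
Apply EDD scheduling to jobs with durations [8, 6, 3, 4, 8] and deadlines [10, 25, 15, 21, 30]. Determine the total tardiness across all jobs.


Sort by due date (EDD order): [(8, 10), (3, 15), (4, 21), (6, 25), (8, 30)]
Compute completion times and tardiness:
  Job 1: p=8, d=10, C=8, tardiness=max(0,8-10)=0
  Job 2: p=3, d=15, C=11, tardiness=max(0,11-15)=0
  Job 3: p=4, d=21, C=15, tardiness=max(0,15-21)=0
  Job 4: p=6, d=25, C=21, tardiness=max(0,21-25)=0
  Job 5: p=8, d=30, C=29, tardiness=max(0,29-30)=0
Total tardiness = 0

0


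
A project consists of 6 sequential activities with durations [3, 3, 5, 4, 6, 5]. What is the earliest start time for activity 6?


Activity 6 starts after activities 1 through 5 complete.
Predecessor durations: [3, 3, 5, 4, 6]
ES = 3 + 3 + 5 + 4 + 6 = 21

21


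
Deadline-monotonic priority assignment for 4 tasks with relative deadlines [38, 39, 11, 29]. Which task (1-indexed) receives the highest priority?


Sort tasks by relative deadline (ascending):
  Task 3: deadline = 11
  Task 4: deadline = 29
  Task 1: deadline = 38
  Task 2: deadline = 39
Priority order (highest first): [3, 4, 1, 2]
Highest priority task = 3

3


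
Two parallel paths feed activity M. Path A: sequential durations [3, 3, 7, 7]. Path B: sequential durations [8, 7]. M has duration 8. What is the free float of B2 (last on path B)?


ES(B2) = sum of predecessors on chain B = 8
EF(B2) = ES + duration = 8 + 7 = 15
Successor of B2 is M. ES(M) = max(sum(A), sum(B)) = max(20, 15) = 20
Free float = ES(successor) - EF(current) = 20 - 15 = 5

5


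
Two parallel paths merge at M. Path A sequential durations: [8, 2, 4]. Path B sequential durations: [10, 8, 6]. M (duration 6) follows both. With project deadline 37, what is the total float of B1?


Forward pass: ES(B1) = sum of predecessors on chain B = 0
EF = ES + duration = 0 + 10 = 10
Backward pass: LF(M) = deadline = 37; LS(M) = 37 - 6 = 31
LF(B1) = LS(M) - sum(successors on chain B) = 31 - 14 = 17
LS = LF - duration = 17 - 10 = 7
Total float = LS - ES = 7 - 0 = 7

7


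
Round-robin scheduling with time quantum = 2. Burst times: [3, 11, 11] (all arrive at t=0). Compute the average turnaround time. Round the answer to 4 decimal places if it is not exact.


Time quantum = 2
Execution trace:
  J1 runs 2 units, time = 2
  J2 runs 2 units, time = 4
  J3 runs 2 units, time = 6
  J1 runs 1 units, time = 7
  J2 runs 2 units, time = 9
  J3 runs 2 units, time = 11
  J2 runs 2 units, time = 13
  J3 runs 2 units, time = 15
  J2 runs 2 units, time = 17
  J3 runs 2 units, time = 19
  J2 runs 2 units, time = 21
  J3 runs 2 units, time = 23
  J2 runs 1 units, time = 24
  J3 runs 1 units, time = 25
Finish times: [7, 24, 25]
Average turnaround = 56/3 = 18.6667

18.6667


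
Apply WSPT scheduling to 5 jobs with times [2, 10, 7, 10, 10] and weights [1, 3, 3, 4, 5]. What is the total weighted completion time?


Compute p/w ratios and sort ascending (WSPT): [(2, 1), (10, 5), (7, 3), (10, 4), (10, 3)]
Compute weighted completion times:
  Job (p=2,w=1): C=2, w*C=1*2=2
  Job (p=10,w=5): C=12, w*C=5*12=60
  Job (p=7,w=3): C=19, w*C=3*19=57
  Job (p=10,w=4): C=29, w*C=4*29=116
  Job (p=10,w=3): C=39, w*C=3*39=117
Total weighted completion time = 352

352


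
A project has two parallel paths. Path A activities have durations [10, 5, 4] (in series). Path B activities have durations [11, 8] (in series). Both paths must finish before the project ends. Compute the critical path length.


Path A total = 10 + 5 + 4 = 19
Path B total = 11 + 8 = 19
Critical path = longest path = max(19, 19) = 19

19


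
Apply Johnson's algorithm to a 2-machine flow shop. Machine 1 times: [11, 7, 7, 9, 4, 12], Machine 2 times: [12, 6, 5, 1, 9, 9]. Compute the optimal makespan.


Apply Johnson's rule:
  Group 1 (a <= b): [(5, 4, 9), (1, 11, 12)]
  Group 2 (a > b): [(6, 12, 9), (2, 7, 6), (3, 7, 5), (4, 9, 1)]
Optimal job order: [5, 1, 6, 2, 3, 4]
Schedule:
  Job 5: M1 done at 4, M2 done at 13
  Job 1: M1 done at 15, M2 done at 27
  Job 6: M1 done at 27, M2 done at 36
  Job 2: M1 done at 34, M2 done at 42
  Job 3: M1 done at 41, M2 done at 47
  Job 4: M1 done at 50, M2 done at 51
Makespan = 51

51


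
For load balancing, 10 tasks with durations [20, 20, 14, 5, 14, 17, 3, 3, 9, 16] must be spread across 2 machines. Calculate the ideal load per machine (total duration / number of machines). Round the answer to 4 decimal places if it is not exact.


Total processing time = 20 + 20 + 14 + 5 + 14 + 17 + 3 + 3 + 9 + 16 = 121
Number of machines = 2
Ideal balanced load = 121 / 2 = 60.5

60.5


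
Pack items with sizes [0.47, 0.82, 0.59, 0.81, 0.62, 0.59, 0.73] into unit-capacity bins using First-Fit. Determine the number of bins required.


Place items sequentially using First-Fit:
  Item 0.47 -> new Bin 1
  Item 0.82 -> new Bin 2
  Item 0.59 -> new Bin 3
  Item 0.81 -> new Bin 4
  Item 0.62 -> new Bin 5
  Item 0.59 -> new Bin 6
  Item 0.73 -> new Bin 7
Total bins used = 7

7


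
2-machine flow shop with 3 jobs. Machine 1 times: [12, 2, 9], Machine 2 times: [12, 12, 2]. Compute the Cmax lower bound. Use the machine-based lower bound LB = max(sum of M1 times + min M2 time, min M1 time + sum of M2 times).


LB1 = sum(M1 times) + min(M2 times) = 23 + 2 = 25
LB2 = min(M1 times) + sum(M2 times) = 2 + 26 = 28
Lower bound = max(LB1, LB2) = max(25, 28) = 28

28


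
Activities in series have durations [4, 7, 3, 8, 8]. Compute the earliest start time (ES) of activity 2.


Activity 2 starts after activities 1 through 1 complete.
Predecessor durations: [4]
ES = 4 = 4

4


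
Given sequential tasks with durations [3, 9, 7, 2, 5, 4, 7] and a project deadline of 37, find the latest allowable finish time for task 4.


LF(activity 4) = deadline - sum of successor durations
Successors: activities 5 through 7 with durations [5, 4, 7]
Sum of successor durations = 16
LF = 37 - 16 = 21

21


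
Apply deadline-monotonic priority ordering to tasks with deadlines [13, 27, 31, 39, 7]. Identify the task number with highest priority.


Sort tasks by relative deadline (ascending):
  Task 5: deadline = 7
  Task 1: deadline = 13
  Task 2: deadline = 27
  Task 3: deadline = 31
  Task 4: deadline = 39
Priority order (highest first): [5, 1, 2, 3, 4]
Highest priority task = 5

5


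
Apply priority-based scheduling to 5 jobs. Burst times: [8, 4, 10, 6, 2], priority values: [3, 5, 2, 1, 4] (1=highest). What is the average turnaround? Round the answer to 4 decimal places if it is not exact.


Sort by priority (ascending = highest first):
Order: [(1, 6), (2, 10), (3, 8), (4, 2), (5, 4)]
Completion times:
  Priority 1, burst=6, C=6
  Priority 2, burst=10, C=16
  Priority 3, burst=8, C=24
  Priority 4, burst=2, C=26
  Priority 5, burst=4, C=30
Average turnaround = 102/5 = 20.4

20.4


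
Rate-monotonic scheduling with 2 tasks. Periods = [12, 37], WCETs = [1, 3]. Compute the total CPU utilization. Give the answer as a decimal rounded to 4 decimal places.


Compute individual utilizations (exact fractions):
  Task 1: C/T = 1/12 (approx. 0.0833)
  Task 2: C/T = 3/37 (approx. 0.0811)
Total utilization U = 1/12 + 3/37 = 73/444
Rounded to 4 decimal places: U = 0.1644
RM (Liu & Layland) bound for 2 tasks = 0.828427; compare with U = 73/444 (approx. 0.164414)
U <= bound, so schedulable by RM sufficient condition.

0.1644


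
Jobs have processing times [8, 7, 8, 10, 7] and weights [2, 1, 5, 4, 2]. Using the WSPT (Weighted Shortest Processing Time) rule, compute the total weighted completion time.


Compute p/w ratios and sort ascending (WSPT): [(8, 5), (10, 4), (7, 2), (8, 2), (7, 1)]
Compute weighted completion times:
  Job (p=8,w=5): C=8, w*C=5*8=40
  Job (p=10,w=4): C=18, w*C=4*18=72
  Job (p=7,w=2): C=25, w*C=2*25=50
  Job (p=8,w=2): C=33, w*C=2*33=66
  Job (p=7,w=1): C=40, w*C=1*40=40
Total weighted completion time = 268

268


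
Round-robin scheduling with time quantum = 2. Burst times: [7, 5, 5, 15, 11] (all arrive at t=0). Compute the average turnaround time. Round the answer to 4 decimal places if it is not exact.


Time quantum = 2
Execution trace:
  J1 runs 2 units, time = 2
  J2 runs 2 units, time = 4
  J3 runs 2 units, time = 6
  J4 runs 2 units, time = 8
  J5 runs 2 units, time = 10
  J1 runs 2 units, time = 12
  J2 runs 2 units, time = 14
  J3 runs 2 units, time = 16
  J4 runs 2 units, time = 18
  J5 runs 2 units, time = 20
  J1 runs 2 units, time = 22
  J2 runs 1 units, time = 23
  J3 runs 1 units, time = 24
  J4 runs 2 units, time = 26
  J5 runs 2 units, time = 28
  J1 runs 1 units, time = 29
  J4 runs 2 units, time = 31
  J5 runs 2 units, time = 33
  J4 runs 2 units, time = 35
  J5 runs 2 units, time = 37
  J4 runs 2 units, time = 39
  J5 runs 1 units, time = 40
  J4 runs 2 units, time = 42
  J4 runs 1 units, time = 43
Finish times: [29, 23, 24, 43, 40]
Average turnaround = 159/5 = 31.8

31.8


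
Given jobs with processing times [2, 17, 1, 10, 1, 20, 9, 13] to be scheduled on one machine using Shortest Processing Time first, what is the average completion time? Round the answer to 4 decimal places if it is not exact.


Sort jobs by processing time (SPT order): [1, 1, 2, 9, 10, 13, 17, 20]
Compute completion times sequentially:
  Job 1: processing = 1, completes at 1
  Job 2: processing = 1, completes at 2
  Job 3: processing = 2, completes at 4
  Job 4: processing = 9, completes at 13
  Job 5: processing = 10, completes at 23
  Job 6: processing = 13, completes at 36
  Job 7: processing = 17, completes at 53
  Job 8: processing = 20, completes at 73
Sum of completion times = 205
Average completion time = 205/8 = 25.625

25.625
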